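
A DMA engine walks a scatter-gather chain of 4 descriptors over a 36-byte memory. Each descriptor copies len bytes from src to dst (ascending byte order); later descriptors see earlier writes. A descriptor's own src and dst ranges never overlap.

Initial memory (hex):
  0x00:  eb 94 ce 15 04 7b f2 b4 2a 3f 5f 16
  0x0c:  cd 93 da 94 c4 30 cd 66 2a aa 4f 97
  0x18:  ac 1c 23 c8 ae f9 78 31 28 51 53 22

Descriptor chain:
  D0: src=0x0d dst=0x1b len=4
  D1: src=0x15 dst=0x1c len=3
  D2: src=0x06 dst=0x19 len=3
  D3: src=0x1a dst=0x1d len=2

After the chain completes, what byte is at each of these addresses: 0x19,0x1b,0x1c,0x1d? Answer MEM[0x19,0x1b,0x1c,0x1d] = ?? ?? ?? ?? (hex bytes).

  after D0: wrote 4B at 0x1b = 93da94c4
  after D1: wrote 3B at 0x1c = aa4f97
  after D2: wrote 3B at 0x19 = f2b42a
  after D3: wrote 2B at 0x1d = b42a
query mem[0x19]=0xf2, mem[0x1b]=0x2a, mem[0x1c]=0xaa, mem[0x1d]=0xb4

MEM[0x19,0x1b,0x1c,0x1d] = f2 2a aa b4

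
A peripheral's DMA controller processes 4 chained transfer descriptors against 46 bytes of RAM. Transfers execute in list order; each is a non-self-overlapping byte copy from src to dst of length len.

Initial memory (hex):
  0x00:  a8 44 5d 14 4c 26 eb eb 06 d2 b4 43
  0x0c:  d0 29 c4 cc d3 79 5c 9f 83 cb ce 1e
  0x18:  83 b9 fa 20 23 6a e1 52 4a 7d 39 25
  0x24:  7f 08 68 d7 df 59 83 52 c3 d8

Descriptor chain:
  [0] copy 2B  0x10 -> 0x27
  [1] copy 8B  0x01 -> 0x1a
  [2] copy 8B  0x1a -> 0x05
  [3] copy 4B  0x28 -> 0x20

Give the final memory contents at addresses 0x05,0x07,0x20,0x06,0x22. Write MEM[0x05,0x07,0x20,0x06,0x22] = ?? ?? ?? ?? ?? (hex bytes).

MEM[0x05,0x07,0x20,0x06,0x22] = 44 14 79 5d 83

#0 dst[0x27+2] := {0xd3,0x79}
#1 dst[0x1a+8] := {0x44,0x5d,0x14,0x4c,0x26,0xeb,0xeb,0x06}
#2 dst[0x05+8] := {0x44,0x5d,0x14,0x4c,0x26,0xeb,0xeb,0x06}
#3 dst[0x20+4] := {0x79,0x59,0x83,0x52}
query mem[0x05]=0x44, mem[0x07]=0x14, mem[0x20]=0x79, mem[0x06]=0x5d, mem[0x22]=0x83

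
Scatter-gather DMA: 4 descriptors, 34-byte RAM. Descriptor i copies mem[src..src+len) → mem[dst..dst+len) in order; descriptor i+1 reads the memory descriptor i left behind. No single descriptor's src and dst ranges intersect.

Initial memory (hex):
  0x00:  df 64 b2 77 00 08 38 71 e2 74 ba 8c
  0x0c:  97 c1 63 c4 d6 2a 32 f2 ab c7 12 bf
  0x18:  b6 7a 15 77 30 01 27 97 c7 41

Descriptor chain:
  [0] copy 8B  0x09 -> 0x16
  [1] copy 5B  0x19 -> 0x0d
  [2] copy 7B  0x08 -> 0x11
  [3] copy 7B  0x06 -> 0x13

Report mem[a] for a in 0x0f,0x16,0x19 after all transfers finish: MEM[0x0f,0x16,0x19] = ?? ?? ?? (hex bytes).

MEM[0x0f,0x16,0x19] = 63 74 97

[0] 0x09->0x16 len=8 : 74 ba 8c 97 c1 63 c4 d6
[1] 0x19->0x0d len=5 : 97 c1 63 c4 d6
[2] 0x08->0x11 len=7 : e2 74 ba 8c 97 97 c1
[3] 0x06->0x13 len=7 : 38 71 e2 74 ba 8c 97
query mem[0x0f]=0x63, mem[0x16]=0x74, mem[0x19]=0x97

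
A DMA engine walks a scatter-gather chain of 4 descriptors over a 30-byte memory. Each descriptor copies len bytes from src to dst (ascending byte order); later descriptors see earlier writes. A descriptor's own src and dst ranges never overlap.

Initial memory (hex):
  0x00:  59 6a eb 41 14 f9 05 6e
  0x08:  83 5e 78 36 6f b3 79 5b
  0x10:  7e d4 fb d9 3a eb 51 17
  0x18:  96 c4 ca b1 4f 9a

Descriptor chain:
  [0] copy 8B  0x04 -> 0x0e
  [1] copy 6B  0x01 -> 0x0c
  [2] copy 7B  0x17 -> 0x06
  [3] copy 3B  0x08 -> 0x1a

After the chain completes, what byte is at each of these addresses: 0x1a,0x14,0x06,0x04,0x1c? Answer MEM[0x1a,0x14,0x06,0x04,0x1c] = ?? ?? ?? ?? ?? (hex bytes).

MEM[0x1a,0x14,0x06,0x04,0x1c] = c4 78 17 14 b1

#0 dst[0x0e+8] := {0x14,0xf9,0x05,0x6e,0x83,0x5e,0x78,0x36}
#1 dst[0x0c+6] := {0x6a,0xeb,0x41,0x14,0xf9,0x05}
#2 dst[0x06+7] := {0x17,0x96,0xc4,0xca,0xb1,0x4f,0x9a}
#3 dst[0x1a+3] := {0xc4,0xca,0xb1}
query mem[0x1a]=0xc4, mem[0x14]=0x78, mem[0x06]=0x17, mem[0x04]=0x14, mem[0x1c]=0xb1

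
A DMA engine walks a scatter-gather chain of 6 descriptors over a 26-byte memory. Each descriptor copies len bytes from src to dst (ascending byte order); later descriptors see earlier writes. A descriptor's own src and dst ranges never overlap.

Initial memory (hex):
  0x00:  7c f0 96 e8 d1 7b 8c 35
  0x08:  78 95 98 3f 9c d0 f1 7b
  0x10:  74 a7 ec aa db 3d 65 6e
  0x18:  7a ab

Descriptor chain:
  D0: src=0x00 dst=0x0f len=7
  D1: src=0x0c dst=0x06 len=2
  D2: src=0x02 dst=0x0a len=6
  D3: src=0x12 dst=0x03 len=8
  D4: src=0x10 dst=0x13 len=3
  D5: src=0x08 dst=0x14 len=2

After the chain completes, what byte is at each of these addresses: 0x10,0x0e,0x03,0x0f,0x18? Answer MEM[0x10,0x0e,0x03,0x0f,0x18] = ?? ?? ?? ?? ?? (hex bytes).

D0: mem[0x0f..0x15] <- [7c f0 96 e8 d1 7b 8c]
D1: mem[0x06..0x07] <- [9c d0]
D2: mem[0x0a..0x0f] <- [96 e8 d1 7b 9c d0]
D3: mem[0x03..0x0a] <- [e8 d1 7b 8c 65 6e 7a ab]
D4: mem[0x13..0x15] <- [f0 96 e8]
D5: mem[0x14..0x15] <- [6e 7a]
query mem[0x10]=0xf0, mem[0x0e]=0x9c, mem[0x03]=0xe8, mem[0x0f]=0xd0, mem[0x18]=0x7a

MEM[0x10,0x0e,0x03,0x0f,0x18] = f0 9c e8 d0 7a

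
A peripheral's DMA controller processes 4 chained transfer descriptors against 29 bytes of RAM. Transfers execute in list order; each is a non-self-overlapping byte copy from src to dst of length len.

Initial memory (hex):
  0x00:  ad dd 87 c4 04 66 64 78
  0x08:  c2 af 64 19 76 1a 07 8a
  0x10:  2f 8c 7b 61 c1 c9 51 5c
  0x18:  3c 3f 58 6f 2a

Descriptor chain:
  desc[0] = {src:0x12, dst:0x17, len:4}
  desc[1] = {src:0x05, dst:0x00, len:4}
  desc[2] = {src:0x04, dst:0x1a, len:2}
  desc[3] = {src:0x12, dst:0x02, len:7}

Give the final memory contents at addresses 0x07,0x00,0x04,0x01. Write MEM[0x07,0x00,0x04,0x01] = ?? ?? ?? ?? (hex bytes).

MEM[0x07,0x00,0x04,0x01] = 7b 66 c1 64

[0] 0x12->0x17 len=4 : 7b 61 c1 c9
[1] 0x05->0x00 len=4 : 66 64 78 c2
[2] 0x04->0x1a len=2 : 04 66
[3] 0x12->0x02 len=7 : 7b 61 c1 c9 51 7b 61
query mem[0x07]=0x7b, mem[0x00]=0x66, mem[0x04]=0xc1, mem[0x01]=0x64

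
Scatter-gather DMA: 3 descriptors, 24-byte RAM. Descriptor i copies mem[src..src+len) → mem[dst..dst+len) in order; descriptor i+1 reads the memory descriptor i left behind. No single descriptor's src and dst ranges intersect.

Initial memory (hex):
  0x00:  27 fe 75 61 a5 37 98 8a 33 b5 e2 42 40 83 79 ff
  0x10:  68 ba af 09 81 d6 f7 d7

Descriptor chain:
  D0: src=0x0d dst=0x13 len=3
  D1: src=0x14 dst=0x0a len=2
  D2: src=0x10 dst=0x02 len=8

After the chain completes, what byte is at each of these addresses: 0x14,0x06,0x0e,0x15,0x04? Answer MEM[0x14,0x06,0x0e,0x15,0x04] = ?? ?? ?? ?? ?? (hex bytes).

  after D0: wrote 3B at 0x13 = 8379ff
  after D1: wrote 2B at 0x0a = 79ff
  after D2: wrote 8B at 0x02 = 68baaf8379fff7d7
query mem[0x14]=0x79, mem[0x06]=0x79, mem[0x0e]=0x79, mem[0x15]=0xff, mem[0x04]=0xaf

MEM[0x14,0x06,0x0e,0x15,0x04] = 79 79 79 ff af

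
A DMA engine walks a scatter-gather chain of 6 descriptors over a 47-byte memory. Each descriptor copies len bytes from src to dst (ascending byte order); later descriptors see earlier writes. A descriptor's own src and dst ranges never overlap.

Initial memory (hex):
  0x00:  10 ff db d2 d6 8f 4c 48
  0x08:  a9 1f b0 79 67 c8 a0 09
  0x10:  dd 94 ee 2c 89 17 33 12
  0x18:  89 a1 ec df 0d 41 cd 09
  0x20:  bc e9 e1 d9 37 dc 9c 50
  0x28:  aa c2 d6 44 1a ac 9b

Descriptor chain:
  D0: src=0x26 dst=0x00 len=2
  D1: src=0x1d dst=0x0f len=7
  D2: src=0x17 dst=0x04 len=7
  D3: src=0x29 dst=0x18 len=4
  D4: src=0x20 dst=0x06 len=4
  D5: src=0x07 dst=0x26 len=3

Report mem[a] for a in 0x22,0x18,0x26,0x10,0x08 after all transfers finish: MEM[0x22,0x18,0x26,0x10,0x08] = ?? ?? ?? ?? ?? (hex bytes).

#0 dst[0x00+2] := {0x9c,0x50}
#1 dst[0x0f+7] := {0x41,0xcd,0x09,0xbc,0xe9,0xe1,0xd9}
#2 dst[0x04+7] := {0x12,0x89,0xa1,0xec,0xdf,0x0d,0x41}
#3 dst[0x18+4] := {0xc2,0xd6,0x44,0x1a}
#4 dst[0x06+4] := {0xbc,0xe9,0xe1,0xd9}
#5 dst[0x26+3] := {0xe9,0xe1,0xd9}
query mem[0x22]=0xe1, mem[0x18]=0xc2, mem[0x26]=0xe9, mem[0x10]=0xcd, mem[0x08]=0xe1

MEM[0x22,0x18,0x26,0x10,0x08] = e1 c2 e9 cd e1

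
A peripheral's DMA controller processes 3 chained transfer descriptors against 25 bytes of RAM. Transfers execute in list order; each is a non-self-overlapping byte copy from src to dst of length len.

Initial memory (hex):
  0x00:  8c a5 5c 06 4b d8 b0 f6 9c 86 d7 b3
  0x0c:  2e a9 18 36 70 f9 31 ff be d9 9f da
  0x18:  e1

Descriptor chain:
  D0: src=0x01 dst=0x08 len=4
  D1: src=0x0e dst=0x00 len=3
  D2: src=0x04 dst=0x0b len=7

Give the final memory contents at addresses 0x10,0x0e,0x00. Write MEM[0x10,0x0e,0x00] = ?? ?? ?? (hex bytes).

[0] 0x01->0x08 len=4 : a5 5c 06 4b
[1] 0x0e->0x00 len=3 : 18 36 70
[2] 0x04->0x0b len=7 : 4b d8 b0 f6 a5 5c 06
query mem[0x10]=0x5c, mem[0x0e]=0xf6, mem[0x00]=0x18

MEM[0x10,0x0e,0x00] = 5c f6 18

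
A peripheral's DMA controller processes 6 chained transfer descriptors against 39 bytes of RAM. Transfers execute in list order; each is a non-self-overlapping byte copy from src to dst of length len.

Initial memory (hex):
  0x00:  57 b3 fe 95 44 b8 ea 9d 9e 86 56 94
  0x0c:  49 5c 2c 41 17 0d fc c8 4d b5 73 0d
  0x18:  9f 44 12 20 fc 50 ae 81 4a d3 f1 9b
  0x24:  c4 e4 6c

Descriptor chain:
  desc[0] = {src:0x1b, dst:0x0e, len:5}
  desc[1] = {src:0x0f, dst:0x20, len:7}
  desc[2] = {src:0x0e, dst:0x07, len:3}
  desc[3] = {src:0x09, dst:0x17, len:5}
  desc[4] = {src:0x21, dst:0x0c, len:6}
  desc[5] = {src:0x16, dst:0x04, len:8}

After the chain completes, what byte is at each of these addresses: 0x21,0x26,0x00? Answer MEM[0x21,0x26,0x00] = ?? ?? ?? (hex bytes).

MEM[0x21,0x26,0x00] = 50 b5 57

D0: mem[0x0e..0x12] <- [20 fc 50 ae 81]
D1: mem[0x20..0x26] <- [fc 50 ae 81 c8 4d b5]
D2: mem[0x07..0x09] <- [20 fc 50]
D3: mem[0x17..0x1b] <- [50 56 94 49 5c]
D4: mem[0x0c..0x11] <- [50 ae 81 c8 4d b5]
D5: mem[0x04..0x0b] <- [73 50 56 94 49 5c fc 50]
query mem[0x21]=0x50, mem[0x26]=0xb5, mem[0x00]=0x57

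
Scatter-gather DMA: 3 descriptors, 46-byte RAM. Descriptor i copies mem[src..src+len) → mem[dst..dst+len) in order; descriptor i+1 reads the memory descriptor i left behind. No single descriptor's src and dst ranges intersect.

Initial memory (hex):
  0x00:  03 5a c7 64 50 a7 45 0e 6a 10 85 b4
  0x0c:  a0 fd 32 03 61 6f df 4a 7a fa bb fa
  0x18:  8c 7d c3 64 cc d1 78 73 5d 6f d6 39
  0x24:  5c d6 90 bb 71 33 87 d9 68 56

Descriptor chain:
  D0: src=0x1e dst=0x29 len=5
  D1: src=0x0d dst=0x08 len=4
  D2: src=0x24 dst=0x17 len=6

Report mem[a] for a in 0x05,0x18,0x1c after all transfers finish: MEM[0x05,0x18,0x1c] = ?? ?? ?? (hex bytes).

#0 dst[0x29+5] := {0x78,0x73,0x5d,0x6f,0xd6}
#1 dst[0x08+4] := {0xfd,0x32,0x03,0x61}
#2 dst[0x17+6] := {0x5c,0xd6,0x90,0xbb,0x71,0x78}
query mem[0x05]=0xa7, mem[0x18]=0xd6, mem[0x1c]=0x78

MEM[0x05,0x18,0x1c] = a7 d6 78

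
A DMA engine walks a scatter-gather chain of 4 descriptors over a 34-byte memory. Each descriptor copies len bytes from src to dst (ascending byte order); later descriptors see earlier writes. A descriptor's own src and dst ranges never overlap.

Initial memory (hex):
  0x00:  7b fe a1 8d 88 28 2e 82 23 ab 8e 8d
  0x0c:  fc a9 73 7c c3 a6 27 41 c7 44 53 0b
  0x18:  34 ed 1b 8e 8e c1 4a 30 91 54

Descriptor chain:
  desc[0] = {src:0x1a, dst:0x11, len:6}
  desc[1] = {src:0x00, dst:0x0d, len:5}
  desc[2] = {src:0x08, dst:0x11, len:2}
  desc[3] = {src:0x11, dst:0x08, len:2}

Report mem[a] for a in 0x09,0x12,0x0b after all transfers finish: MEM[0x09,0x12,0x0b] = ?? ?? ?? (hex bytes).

#0 dst[0x11+6] := {0x1b,0x8e,0x8e,0xc1,0x4a,0x30}
#1 dst[0x0d+5] := {0x7b,0xfe,0xa1,0x8d,0x88}
#2 dst[0x11+2] := {0x23,0xab}
#3 dst[0x08+2] := {0x23,0xab}
query mem[0x09]=0xab, mem[0x12]=0xab, mem[0x0b]=0x8d

MEM[0x09,0x12,0x0b] = ab ab 8d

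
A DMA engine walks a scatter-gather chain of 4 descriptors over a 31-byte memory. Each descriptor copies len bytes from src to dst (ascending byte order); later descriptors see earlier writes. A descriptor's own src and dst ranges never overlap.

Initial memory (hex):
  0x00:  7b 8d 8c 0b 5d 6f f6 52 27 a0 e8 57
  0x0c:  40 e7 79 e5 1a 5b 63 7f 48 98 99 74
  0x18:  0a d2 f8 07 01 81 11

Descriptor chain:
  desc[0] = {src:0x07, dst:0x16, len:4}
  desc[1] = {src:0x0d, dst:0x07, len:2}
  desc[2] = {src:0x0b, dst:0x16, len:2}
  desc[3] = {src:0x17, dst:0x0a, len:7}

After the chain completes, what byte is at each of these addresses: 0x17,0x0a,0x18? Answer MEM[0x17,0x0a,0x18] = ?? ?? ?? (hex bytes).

D0: mem[0x16..0x19] <- [52 27 a0 e8]
D1: mem[0x07..0x08] <- [e7 79]
D2: mem[0x16..0x17] <- [57 40]
D3: mem[0x0a..0x10] <- [40 a0 e8 f8 07 01 81]
query mem[0x17]=0x40, mem[0x0a]=0x40, mem[0x18]=0xa0

MEM[0x17,0x0a,0x18] = 40 40 a0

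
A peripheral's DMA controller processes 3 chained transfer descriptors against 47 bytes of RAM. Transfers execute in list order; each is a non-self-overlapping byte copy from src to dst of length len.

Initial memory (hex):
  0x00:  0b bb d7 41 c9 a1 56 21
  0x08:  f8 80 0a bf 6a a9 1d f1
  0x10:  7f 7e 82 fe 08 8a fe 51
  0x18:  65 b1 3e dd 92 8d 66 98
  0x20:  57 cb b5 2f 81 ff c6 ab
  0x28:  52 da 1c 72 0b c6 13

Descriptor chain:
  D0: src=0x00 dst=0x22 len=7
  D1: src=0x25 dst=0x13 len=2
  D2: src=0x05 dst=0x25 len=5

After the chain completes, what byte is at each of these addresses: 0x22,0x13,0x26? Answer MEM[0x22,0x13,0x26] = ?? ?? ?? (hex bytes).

MEM[0x22,0x13,0x26] = 0b 41 56

D0: mem[0x22..0x28] <- [0b bb d7 41 c9 a1 56]
D1: mem[0x13..0x14] <- [41 c9]
D2: mem[0x25..0x29] <- [a1 56 21 f8 80]
query mem[0x22]=0x0b, mem[0x13]=0x41, mem[0x26]=0x56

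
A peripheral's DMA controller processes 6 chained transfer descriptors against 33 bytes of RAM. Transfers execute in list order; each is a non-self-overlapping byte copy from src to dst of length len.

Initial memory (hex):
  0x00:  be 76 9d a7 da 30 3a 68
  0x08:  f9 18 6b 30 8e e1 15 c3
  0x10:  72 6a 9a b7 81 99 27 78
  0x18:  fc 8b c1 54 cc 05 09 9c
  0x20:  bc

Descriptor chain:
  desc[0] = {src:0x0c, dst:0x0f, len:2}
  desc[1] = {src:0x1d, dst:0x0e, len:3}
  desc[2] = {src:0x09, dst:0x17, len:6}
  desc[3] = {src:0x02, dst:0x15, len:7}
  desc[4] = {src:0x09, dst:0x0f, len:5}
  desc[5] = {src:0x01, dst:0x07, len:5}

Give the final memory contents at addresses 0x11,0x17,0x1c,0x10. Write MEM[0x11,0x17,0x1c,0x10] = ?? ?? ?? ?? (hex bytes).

D0: mem[0x0f..0x10] <- [8e e1]
D1: mem[0x0e..0x10] <- [05 09 9c]
D2: mem[0x17..0x1c] <- [18 6b 30 8e e1 05]
D3: mem[0x15..0x1b] <- [9d a7 da 30 3a 68 f9]
D4: mem[0x0f..0x13] <- [18 6b 30 8e e1]
D5: mem[0x07..0x0b] <- [76 9d a7 da 30]
query mem[0x11]=0x30, mem[0x17]=0xda, mem[0x1c]=0x05, mem[0x10]=0x6b

MEM[0x11,0x17,0x1c,0x10] = 30 da 05 6b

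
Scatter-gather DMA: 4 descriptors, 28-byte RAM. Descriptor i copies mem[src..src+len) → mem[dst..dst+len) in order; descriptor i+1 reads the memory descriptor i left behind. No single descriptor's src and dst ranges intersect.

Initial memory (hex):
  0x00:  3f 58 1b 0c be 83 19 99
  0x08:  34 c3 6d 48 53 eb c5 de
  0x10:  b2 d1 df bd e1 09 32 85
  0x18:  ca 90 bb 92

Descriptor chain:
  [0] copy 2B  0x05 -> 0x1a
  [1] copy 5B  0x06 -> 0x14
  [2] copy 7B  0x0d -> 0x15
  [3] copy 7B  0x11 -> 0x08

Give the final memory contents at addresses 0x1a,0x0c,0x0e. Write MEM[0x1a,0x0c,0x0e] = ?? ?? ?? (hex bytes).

[0] 0x05->0x1a len=2 : 83 19
[1] 0x06->0x14 len=5 : 19 99 34 c3 6d
[2] 0x0d->0x15 len=7 : eb c5 de b2 d1 df bd
[3] 0x11->0x08 len=7 : d1 df bd 19 eb c5 de
query mem[0x1a]=0xdf, mem[0x0c]=0xeb, mem[0x0e]=0xde

MEM[0x1a,0x0c,0x0e] = df eb de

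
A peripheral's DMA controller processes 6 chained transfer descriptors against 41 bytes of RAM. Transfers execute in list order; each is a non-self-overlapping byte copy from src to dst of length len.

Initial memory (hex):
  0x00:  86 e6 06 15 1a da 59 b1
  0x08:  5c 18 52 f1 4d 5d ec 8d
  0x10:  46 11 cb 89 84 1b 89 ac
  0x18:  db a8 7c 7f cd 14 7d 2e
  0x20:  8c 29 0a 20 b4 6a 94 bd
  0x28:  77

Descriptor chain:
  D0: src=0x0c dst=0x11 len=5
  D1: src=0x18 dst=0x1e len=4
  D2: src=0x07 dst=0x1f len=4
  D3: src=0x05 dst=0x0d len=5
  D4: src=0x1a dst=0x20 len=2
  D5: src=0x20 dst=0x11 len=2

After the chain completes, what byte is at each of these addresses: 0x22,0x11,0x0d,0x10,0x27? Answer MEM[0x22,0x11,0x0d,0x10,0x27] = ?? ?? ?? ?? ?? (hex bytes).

  after D0: wrote 5B at 0x11 = 4d5dec8d46
  after D1: wrote 4B at 0x1e = dba87c7f
  after D2: wrote 4B at 0x1f = b15c1852
  after D3: wrote 5B at 0x0d = da59b15c18
  after D4: wrote 2B at 0x20 = 7c7f
  after D5: wrote 2B at 0x11 = 7c7f
query mem[0x22]=0x52, mem[0x11]=0x7c, mem[0x0d]=0xda, mem[0x10]=0x5c, mem[0x27]=0xbd

MEM[0x22,0x11,0x0d,0x10,0x27] = 52 7c da 5c bd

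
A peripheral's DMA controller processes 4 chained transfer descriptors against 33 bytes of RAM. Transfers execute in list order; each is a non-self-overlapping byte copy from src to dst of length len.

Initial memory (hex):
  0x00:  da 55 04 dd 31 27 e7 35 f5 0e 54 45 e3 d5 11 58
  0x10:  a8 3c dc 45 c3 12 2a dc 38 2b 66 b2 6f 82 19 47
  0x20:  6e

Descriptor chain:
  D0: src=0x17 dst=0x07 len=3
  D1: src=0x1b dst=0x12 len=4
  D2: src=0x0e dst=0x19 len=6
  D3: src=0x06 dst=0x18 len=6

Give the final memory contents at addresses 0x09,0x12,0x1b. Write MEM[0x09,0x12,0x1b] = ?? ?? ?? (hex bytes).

  after D0: wrote 3B at 0x07 = dc382b
  after D1: wrote 4B at 0x12 = b26f8219
  after D2: wrote 6B at 0x19 = 1158a83cb26f
  after D3: wrote 6B at 0x18 = e7dc382b5445
query mem[0x09]=0x2b, mem[0x12]=0xb2, mem[0x1b]=0x2b

MEM[0x09,0x12,0x1b] = 2b b2 2b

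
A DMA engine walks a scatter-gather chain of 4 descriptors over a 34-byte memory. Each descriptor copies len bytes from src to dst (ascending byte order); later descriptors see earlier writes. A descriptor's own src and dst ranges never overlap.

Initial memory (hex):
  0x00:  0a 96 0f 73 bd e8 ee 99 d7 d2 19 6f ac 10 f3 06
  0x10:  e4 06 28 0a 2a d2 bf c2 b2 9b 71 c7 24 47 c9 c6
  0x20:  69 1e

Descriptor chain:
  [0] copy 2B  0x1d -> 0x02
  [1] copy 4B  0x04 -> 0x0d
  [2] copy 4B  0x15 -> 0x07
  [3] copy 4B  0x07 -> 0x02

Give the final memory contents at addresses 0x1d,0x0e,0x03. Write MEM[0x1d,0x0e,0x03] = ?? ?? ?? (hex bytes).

D0: mem[0x02..0x03] <- [47 c9]
D1: mem[0x0d..0x10] <- [bd e8 ee 99]
D2: mem[0x07..0x0a] <- [d2 bf c2 b2]
D3: mem[0x02..0x05] <- [d2 bf c2 b2]
query mem[0x1d]=0x47, mem[0x0e]=0xe8, mem[0x03]=0xbf

MEM[0x1d,0x0e,0x03] = 47 e8 bf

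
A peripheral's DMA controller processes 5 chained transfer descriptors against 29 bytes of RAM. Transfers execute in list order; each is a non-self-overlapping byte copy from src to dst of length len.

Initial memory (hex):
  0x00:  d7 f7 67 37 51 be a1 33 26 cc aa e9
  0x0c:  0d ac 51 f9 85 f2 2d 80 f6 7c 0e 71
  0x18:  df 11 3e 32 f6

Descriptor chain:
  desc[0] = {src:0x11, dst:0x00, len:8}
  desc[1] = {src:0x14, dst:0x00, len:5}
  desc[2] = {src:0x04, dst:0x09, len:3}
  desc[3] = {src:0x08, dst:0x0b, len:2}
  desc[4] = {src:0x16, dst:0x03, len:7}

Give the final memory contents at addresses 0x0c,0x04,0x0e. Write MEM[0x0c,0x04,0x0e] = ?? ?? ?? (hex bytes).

#0 dst[0x00+8] := {0xf2,0x2d,0x80,0xf6,0x7c,0x0e,0x71,0xdf}
#1 dst[0x00+5] := {0xf6,0x7c,0x0e,0x71,0xdf}
#2 dst[0x09+3] := {0xdf,0x0e,0x71}
#3 dst[0x0b+2] := {0x26,0xdf}
#4 dst[0x03+7] := {0x0e,0x71,0xdf,0x11,0x3e,0x32,0xf6}
query mem[0x0c]=0xdf, mem[0x04]=0x71, mem[0x0e]=0x51

MEM[0x0c,0x04,0x0e] = df 71 51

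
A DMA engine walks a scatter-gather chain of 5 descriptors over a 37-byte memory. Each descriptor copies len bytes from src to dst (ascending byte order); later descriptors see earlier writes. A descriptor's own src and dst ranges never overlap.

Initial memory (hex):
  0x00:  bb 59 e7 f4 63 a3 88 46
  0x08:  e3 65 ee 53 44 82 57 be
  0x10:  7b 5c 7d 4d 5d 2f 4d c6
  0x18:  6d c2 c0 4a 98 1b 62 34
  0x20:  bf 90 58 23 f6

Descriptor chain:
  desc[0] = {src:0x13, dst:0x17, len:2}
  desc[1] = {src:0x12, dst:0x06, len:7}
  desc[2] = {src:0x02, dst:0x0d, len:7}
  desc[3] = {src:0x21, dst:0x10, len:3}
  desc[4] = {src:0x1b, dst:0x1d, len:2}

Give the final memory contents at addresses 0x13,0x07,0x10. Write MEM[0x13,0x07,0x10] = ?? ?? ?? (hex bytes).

MEM[0x13,0x07,0x10] = 5d 4d 90

D0: mem[0x17..0x18] <- [4d 5d]
D1: mem[0x06..0x0c] <- [7d 4d 5d 2f 4d 4d 5d]
D2: mem[0x0d..0x13] <- [e7 f4 63 a3 7d 4d 5d]
D3: mem[0x10..0x12] <- [90 58 23]
D4: mem[0x1d..0x1e] <- [4a 98]
query mem[0x13]=0x5d, mem[0x07]=0x4d, mem[0x10]=0x90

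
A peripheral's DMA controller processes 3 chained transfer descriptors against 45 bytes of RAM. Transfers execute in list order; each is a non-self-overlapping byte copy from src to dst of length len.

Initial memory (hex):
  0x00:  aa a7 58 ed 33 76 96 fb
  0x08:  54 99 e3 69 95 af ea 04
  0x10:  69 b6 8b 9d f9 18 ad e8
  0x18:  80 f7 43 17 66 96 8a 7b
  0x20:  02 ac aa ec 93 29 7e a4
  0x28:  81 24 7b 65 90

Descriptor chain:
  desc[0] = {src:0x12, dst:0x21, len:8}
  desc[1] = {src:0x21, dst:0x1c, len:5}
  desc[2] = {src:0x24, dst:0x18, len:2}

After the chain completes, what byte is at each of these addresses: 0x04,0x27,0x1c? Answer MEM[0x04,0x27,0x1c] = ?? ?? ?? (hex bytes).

[0] 0x12->0x21 len=8 : 8b 9d f9 18 ad e8 80 f7
[1] 0x21->0x1c len=5 : 8b 9d f9 18 ad
[2] 0x24->0x18 len=2 : 18 ad
query mem[0x04]=0x33, mem[0x27]=0x80, mem[0x1c]=0x8b

MEM[0x04,0x27,0x1c] = 33 80 8b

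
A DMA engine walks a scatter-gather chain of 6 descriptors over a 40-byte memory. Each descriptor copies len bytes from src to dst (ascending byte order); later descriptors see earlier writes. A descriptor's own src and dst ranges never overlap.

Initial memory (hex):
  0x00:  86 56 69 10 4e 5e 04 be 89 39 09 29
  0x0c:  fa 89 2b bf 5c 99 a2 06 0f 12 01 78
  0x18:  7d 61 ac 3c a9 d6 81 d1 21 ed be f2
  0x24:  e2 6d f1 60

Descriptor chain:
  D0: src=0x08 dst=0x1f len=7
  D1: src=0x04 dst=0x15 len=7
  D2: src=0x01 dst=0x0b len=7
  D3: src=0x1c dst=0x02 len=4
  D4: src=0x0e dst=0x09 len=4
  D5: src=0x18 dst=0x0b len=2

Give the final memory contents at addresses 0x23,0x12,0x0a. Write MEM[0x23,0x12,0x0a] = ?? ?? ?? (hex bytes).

MEM[0x23,0x12,0x0a] = fa a2 5e

  after D0: wrote 7B at 0x1f = 89390929fa892b
  after D1: wrote 7B at 0x15 = 4e5e04be893909
  after D2: wrote 7B at 0x0b = 5669104e5e04be
  after D3: wrote 4B at 0x02 = a9d68189
  after D4: wrote 4B at 0x09 = 4e5e04be
  after D5: wrote 2B at 0x0b = be89
query mem[0x23]=0xfa, mem[0x12]=0xa2, mem[0x0a]=0x5e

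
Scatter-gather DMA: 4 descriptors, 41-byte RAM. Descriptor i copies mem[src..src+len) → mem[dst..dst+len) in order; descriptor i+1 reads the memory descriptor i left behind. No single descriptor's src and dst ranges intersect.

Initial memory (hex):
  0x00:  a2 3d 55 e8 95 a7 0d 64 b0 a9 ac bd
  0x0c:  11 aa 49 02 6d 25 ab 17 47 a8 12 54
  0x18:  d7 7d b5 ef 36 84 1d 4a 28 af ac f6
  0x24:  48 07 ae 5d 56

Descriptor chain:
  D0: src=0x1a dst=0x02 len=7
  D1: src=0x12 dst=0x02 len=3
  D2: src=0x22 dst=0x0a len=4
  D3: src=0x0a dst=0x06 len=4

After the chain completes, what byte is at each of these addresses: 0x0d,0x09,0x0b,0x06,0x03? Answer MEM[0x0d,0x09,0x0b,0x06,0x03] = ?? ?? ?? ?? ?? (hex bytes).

MEM[0x0d,0x09,0x0b,0x06,0x03] = 07 07 f6 ac 17

D0: mem[0x02..0x08] <- [b5 ef 36 84 1d 4a 28]
D1: mem[0x02..0x04] <- [ab 17 47]
D2: mem[0x0a..0x0d] <- [ac f6 48 07]
D3: mem[0x06..0x09] <- [ac f6 48 07]
query mem[0x0d]=0x07, mem[0x09]=0x07, mem[0x0b]=0xf6, mem[0x06]=0xac, mem[0x03]=0x17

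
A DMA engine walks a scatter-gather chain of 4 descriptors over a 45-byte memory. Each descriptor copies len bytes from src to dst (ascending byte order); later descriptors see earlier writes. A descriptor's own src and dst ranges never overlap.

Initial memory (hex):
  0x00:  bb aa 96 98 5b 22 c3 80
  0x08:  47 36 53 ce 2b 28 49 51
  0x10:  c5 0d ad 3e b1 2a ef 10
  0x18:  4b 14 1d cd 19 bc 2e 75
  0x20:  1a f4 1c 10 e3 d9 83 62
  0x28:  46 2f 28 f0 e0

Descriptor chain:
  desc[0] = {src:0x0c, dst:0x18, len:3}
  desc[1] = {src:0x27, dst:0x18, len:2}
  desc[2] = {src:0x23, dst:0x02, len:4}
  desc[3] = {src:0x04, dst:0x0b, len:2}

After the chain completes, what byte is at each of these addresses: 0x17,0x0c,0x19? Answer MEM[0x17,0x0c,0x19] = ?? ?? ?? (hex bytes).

#0 dst[0x18+3] := {0x2b,0x28,0x49}
#1 dst[0x18+2] := {0x62,0x46}
#2 dst[0x02+4] := {0x10,0xe3,0xd9,0x83}
#3 dst[0x0b+2] := {0xd9,0x83}
query mem[0x17]=0x10, mem[0x0c]=0x83, mem[0x19]=0x46

MEM[0x17,0x0c,0x19] = 10 83 46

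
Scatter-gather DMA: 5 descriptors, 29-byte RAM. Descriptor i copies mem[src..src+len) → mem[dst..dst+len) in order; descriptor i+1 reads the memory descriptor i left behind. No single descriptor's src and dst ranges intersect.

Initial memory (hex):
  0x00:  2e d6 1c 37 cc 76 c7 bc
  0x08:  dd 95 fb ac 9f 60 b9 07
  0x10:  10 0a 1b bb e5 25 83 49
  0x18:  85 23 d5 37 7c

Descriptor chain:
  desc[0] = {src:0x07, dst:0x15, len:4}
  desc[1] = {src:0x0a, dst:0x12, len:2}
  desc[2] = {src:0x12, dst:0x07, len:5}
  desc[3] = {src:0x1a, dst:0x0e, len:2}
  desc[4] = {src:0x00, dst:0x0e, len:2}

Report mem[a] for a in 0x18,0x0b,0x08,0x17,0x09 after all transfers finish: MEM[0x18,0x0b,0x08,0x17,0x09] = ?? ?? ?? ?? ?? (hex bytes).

MEM[0x18,0x0b,0x08,0x17,0x09] = fb dd ac 95 e5

  after D0: wrote 4B at 0x15 = bcdd95fb
  after D1: wrote 2B at 0x12 = fbac
  after D2: wrote 5B at 0x07 = fbace5bcdd
  after D3: wrote 2B at 0x0e = d537
  after D4: wrote 2B at 0x0e = 2ed6
query mem[0x18]=0xfb, mem[0x0b]=0xdd, mem[0x08]=0xac, mem[0x17]=0x95, mem[0x09]=0xe5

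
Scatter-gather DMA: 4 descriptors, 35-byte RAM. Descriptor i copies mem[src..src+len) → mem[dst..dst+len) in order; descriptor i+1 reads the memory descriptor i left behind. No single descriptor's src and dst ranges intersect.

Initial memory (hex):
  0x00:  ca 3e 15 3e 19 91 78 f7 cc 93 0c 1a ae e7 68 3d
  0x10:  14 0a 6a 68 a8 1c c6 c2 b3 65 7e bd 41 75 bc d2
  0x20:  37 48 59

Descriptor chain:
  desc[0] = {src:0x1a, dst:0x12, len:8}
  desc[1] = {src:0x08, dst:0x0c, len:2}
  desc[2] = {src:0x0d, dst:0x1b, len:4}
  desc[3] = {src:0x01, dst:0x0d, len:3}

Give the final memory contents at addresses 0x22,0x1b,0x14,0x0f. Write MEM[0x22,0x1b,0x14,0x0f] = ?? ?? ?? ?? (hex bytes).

MEM[0x22,0x1b,0x14,0x0f] = 59 93 41 3e

D0: mem[0x12..0x19] <- [7e bd 41 75 bc d2 37 48]
D1: mem[0x0c..0x0d] <- [cc 93]
D2: mem[0x1b..0x1e] <- [93 68 3d 14]
D3: mem[0x0d..0x0f] <- [3e 15 3e]
query mem[0x22]=0x59, mem[0x1b]=0x93, mem[0x14]=0x41, mem[0x0f]=0x3e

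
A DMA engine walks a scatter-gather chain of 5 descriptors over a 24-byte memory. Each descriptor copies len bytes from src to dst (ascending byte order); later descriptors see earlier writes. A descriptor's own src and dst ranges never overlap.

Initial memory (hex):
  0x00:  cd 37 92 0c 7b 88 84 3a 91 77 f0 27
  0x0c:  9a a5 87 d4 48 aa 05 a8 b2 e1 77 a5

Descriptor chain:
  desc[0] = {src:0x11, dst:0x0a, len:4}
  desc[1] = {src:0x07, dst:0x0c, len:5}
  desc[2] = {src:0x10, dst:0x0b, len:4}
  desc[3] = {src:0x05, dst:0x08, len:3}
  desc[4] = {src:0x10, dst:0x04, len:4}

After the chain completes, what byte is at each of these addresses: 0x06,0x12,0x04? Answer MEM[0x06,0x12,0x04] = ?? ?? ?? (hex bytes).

MEM[0x06,0x12,0x04] = 05 05 05

[0] 0x11->0x0a len=4 : aa 05 a8 b2
[1] 0x07->0x0c len=5 : 3a 91 77 aa 05
[2] 0x10->0x0b len=4 : 05 aa 05 a8
[3] 0x05->0x08 len=3 : 88 84 3a
[4] 0x10->0x04 len=4 : 05 aa 05 a8
query mem[0x06]=0x05, mem[0x12]=0x05, mem[0x04]=0x05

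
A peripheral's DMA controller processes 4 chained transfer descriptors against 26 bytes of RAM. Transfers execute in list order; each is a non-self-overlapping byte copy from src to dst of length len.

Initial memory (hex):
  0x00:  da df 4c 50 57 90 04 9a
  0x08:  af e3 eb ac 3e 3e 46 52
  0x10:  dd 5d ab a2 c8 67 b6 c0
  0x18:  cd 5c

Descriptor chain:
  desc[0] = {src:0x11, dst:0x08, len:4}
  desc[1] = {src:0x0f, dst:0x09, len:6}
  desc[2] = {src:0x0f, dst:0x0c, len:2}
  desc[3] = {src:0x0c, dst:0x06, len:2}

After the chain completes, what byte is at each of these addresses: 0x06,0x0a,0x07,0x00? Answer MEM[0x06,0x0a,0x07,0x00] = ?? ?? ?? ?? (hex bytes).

[0] 0x11->0x08 len=4 : 5d ab a2 c8
[1] 0x0f->0x09 len=6 : 52 dd 5d ab a2 c8
[2] 0x0f->0x0c len=2 : 52 dd
[3] 0x0c->0x06 len=2 : 52 dd
query mem[0x06]=0x52, mem[0x0a]=0xdd, mem[0x07]=0xdd, mem[0x00]=0xda

MEM[0x06,0x0a,0x07,0x00] = 52 dd dd da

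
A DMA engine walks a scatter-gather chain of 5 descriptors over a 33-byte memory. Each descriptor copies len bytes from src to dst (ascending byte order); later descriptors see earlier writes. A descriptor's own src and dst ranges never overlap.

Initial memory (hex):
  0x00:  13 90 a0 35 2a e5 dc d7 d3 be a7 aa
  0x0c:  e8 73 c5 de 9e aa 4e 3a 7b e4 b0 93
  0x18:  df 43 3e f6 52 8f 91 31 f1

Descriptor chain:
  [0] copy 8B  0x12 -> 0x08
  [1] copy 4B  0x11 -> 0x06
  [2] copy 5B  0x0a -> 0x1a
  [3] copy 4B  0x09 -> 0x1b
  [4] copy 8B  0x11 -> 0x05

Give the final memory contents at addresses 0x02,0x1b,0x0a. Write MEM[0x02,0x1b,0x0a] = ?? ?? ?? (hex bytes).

MEM[0x02,0x1b,0x0a] = a0 7b b0

[0] 0x12->0x08 len=8 : 4e 3a 7b e4 b0 93 df 43
[1] 0x11->0x06 len=4 : aa 4e 3a 7b
[2] 0x0a->0x1a len=5 : 7b e4 b0 93 df
[3] 0x09->0x1b len=4 : 7b 7b e4 b0
[4] 0x11->0x05 len=8 : aa 4e 3a 7b e4 b0 93 df
query mem[0x02]=0xa0, mem[0x1b]=0x7b, mem[0x0a]=0xb0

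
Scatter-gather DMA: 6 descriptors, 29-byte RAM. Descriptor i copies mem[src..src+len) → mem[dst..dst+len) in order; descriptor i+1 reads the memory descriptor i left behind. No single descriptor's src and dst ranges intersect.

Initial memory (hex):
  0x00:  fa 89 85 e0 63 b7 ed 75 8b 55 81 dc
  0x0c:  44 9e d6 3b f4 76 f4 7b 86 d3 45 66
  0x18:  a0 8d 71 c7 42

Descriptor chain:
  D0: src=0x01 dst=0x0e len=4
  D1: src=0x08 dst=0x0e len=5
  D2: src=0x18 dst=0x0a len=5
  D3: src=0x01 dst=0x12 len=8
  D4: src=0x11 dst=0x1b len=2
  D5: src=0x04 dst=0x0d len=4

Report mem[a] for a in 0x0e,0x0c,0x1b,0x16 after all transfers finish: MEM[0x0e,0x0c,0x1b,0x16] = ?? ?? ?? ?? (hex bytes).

  after D0: wrote 4B at 0x0e = 8985e063
  after D1: wrote 5B at 0x0e = 8b5581dc44
  after D2: wrote 5B at 0x0a = a08d71c742
  after D3: wrote 8B at 0x12 = 8985e063b7ed758b
  after D4: wrote 2B at 0x1b = dc89
  after D5: wrote 4B at 0x0d = 63b7ed75
query mem[0x0e]=0xb7, mem[0x0c]=0x71, mem[0x1b]=0xdc, mem[0x16]=0xb7

MEM[0x0e,0x0c,0x1b,0x16] = b7 71 dc b7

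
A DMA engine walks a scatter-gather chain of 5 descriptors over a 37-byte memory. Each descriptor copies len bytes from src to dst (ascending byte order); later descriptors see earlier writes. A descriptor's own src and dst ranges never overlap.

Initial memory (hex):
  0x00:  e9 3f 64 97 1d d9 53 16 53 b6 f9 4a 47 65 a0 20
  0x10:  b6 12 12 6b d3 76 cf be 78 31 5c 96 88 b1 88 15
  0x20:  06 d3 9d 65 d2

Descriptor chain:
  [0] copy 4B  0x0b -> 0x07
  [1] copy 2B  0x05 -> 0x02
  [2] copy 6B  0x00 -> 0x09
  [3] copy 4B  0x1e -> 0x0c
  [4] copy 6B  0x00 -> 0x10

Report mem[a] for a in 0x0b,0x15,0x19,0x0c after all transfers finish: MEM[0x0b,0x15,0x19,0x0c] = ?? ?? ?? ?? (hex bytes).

MEM[0x0b,0x15,0x19,0x0c] = d9 d9 31 88

  after D0: wrote 4B at 0x07 = 4a4765a0
  after D1: wrote 2B at 0x02 = d953
  after D2: wrote 6B at 0x09 = e93fd9531dd9
  after D3: wrote 4B at 0x0c = 881506d3
  after D4: wrote 6B at 0x10 = e93fd9531dd9
query mem[0x0b]=0xd9, mem[0x15]=0xd9, mem[0x19]=0x31, mem[0x0c]=0x88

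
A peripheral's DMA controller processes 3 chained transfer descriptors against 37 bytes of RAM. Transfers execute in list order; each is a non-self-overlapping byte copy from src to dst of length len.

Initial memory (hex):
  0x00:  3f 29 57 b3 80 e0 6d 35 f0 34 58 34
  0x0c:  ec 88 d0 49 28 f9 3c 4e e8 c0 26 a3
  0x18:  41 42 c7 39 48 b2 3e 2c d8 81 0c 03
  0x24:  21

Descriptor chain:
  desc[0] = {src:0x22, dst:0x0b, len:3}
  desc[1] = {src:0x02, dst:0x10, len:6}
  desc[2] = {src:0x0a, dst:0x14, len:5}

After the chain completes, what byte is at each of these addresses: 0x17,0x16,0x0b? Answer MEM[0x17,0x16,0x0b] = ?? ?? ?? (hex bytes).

MEM[0x17,0x16,0x0b] = 21 03 0c

[0] 0x22->0x0b len=3 : 0c 03 21
[1] 0x02->0x10 len=6 : 57 b3 80 e0 6d 35
[2] 0x0a->0x14 len=5 : 58 0c 03 21 d0
query mem[0x17]=0x21, mem[0x16]=0x03, mem[0x0b]=0x0c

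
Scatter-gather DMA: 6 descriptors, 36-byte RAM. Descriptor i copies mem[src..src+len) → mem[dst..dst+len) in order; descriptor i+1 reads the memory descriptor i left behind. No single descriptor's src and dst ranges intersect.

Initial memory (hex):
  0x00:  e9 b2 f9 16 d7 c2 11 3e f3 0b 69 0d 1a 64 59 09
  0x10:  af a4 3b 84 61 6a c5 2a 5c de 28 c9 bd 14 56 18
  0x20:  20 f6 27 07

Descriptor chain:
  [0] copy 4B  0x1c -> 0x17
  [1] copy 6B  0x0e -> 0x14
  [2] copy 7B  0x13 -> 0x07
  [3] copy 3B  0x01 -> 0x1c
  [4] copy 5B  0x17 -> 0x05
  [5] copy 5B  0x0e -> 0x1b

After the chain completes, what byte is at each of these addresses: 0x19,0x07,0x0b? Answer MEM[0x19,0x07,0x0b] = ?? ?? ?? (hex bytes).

MEM[0x19,0x07,0x0b] = 84 84 a4

  after D0: wrote 4B at 0x17 = bd145618
  after D1: wrote 6B at 0x14 = 5909afa43b84
  after D2: wrote 7B at 0x07 = 845909afa43b84
  after D3: wrote 3B at 0x1c = b2f916
  after D4: wrote 5B at 0x05 = a43b8418c9
  after D5: wrote 5B at 0x1b = 5909afa43b
query mem[0x19]=0x84, mem[0x07]=0x84, mem[0x0b]=0xa4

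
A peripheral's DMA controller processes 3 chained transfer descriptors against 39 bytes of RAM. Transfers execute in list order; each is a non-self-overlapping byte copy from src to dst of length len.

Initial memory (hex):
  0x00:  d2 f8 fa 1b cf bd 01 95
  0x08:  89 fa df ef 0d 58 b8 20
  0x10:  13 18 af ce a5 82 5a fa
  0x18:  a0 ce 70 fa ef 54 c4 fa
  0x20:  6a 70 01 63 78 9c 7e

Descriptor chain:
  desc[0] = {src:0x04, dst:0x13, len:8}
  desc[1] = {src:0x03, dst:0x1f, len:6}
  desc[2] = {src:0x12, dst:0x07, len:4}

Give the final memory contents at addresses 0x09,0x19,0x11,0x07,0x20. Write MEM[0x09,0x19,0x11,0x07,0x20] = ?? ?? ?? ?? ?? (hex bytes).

D0: mem[0x13..0x1a] <- [cf bd 01 95 89 fa df ef]
D1: mem[0x1f..0x24] <- [1b cf bd 01 95 89]
D2: mem[0x07..0x0a] <- [af cf bd 01]
query mem[0x09]=0xbd, mem[0x19]=0xdf, mem[0x11]=0x18, mem[0x07]=0xaf, mem[0x20]=0xcf

MEM[0x09,0x19,0x11,0x07,0x20] = bd df 18 af cf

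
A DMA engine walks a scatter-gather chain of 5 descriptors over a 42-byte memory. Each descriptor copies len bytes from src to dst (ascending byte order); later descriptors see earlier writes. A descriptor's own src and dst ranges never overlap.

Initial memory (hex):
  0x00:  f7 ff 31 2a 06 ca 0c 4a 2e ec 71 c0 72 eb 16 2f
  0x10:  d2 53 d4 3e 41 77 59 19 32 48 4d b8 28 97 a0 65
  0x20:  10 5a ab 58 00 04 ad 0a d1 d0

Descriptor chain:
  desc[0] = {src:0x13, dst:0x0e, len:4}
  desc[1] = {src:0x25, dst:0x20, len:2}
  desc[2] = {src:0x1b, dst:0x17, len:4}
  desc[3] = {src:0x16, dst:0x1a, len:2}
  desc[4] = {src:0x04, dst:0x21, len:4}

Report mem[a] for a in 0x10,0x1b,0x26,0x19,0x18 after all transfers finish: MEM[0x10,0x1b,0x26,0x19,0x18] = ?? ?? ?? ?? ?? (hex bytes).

MEM[0x10,0x1b,0x26,0x19,0x18] = 77 b8 ad 97 28

#0 dst[0x0e+4] := {0x3e,0x41,0x77,0x59}
#1 dst[0x20+2] := {0x04,0xad}
#2 dst[0x17+4] := {0xb8,0x28,0x97,0xa0}
#3 dst[0x1a+2] := {0x59,0xb8}
#4 dst[0x21+4] := {0x06,0xca,0x0c,0x4a}
query mem[0x10]=0x77, mem[0x1b]=0xb8, mem[0x26]=0xad, mem[0x19]=0x97, mem[0x18]=0x28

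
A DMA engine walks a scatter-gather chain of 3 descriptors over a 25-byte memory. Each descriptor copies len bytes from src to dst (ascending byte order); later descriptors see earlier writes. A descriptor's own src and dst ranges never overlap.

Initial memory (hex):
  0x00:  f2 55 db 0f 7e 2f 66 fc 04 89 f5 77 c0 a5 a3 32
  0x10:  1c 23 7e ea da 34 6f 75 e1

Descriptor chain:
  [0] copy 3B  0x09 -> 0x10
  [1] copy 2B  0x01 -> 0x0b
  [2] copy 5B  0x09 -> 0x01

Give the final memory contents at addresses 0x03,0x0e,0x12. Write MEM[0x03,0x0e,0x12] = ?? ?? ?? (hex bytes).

MEM[0x03,0x0e,0x12] = 55 a3 77

[0] 0x09->0x10 len=3 : 89 f5 77
[1] 0x01->0x0b len=2 : 55 db
[2] 0x09->0x01 len=5 : 89 f5 55 db a5
query mem[0x03]=0x55, mem[0x0e]=0xa3, mem[0x12]=0x77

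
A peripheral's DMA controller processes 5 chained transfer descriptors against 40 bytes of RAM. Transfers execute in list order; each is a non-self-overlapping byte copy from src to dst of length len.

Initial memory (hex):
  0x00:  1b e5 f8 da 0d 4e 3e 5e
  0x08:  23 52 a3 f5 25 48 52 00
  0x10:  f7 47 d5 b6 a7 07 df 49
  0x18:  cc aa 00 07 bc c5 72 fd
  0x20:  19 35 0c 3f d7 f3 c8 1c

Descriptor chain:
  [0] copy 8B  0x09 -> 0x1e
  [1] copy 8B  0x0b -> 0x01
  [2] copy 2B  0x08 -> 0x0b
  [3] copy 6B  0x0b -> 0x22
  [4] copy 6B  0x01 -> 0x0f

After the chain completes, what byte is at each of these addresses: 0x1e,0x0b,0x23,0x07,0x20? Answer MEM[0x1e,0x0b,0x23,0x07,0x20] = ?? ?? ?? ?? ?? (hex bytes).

MEM[0x1e,0x0b,0x23,0x07,0x20] = 52 d5 52 47 f5

[0] 0x09->0x1e len=8 : 52 a3 f5 25 48 52 00 f7
[1] 0x0b->0x01 len=8 : f5 25 48 52 00 f7 47 d5
[2] 0x08->0x0b len=2 : d5 52
[3] 0x0b->0x22 len=6 : d5 52 48 52 00 f7
[4] 0x01->0x0f len=6 : f5 25 48 52 00 f7
query mem[0x1e]=0x52, mem[0x0b]=0xd5, mem[0x23]=0x52, mem[0x07]=0x47, mem[0x20]=0xf5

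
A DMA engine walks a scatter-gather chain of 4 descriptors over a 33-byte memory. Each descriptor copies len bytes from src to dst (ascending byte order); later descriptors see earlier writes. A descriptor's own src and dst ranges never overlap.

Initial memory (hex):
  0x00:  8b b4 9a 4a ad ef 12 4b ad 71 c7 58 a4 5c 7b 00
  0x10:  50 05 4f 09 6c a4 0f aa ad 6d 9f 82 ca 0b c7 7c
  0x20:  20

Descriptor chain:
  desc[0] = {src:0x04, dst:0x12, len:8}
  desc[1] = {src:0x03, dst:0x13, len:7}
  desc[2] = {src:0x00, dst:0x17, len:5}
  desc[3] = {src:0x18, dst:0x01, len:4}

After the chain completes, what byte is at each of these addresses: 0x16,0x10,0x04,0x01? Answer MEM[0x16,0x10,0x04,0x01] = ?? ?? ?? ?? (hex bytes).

  after D0: wrote 8B at 0x12 = adef124bad71c758
  after D1: wrote 7B at 0x13 = 4aadef124bad71
  after D2: wrote 5B at 0x17 = 8bb49a4aad
  after D3: wrote 4B at 0x01 = b49a4aad
query mem[0x16]=0x12, mem[0x10]=0x50, mem[0x04]=0xad, mem[0x01]=0xb4

MEM[0x16,0x10,0x04,0x01] = 12 50 ad b4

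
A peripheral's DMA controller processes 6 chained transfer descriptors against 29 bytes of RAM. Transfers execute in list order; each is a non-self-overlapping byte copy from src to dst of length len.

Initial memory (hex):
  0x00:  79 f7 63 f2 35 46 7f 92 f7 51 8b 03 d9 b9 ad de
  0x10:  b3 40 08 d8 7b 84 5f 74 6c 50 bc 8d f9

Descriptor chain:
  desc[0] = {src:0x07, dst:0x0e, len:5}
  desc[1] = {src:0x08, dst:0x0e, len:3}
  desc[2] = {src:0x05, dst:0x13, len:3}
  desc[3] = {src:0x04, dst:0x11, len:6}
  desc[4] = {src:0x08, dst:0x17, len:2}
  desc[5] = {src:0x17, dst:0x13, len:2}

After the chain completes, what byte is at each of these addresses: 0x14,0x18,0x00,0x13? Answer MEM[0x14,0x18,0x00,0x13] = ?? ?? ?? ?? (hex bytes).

[0] 0x07->0x0e len=5 : 92 f7 51 8b 03
[1] 0x08->0x0e len=3 : f7 51 8b
[2] 0x05->0x13 len=3 : 46 7f 92
[3] 0x04->0x11 len=6 : 35 46 7f 92 f7 51
[4] 0x08->0x17 len=2 : f7 51
[5] 0x17->0x13 len=2 : f7 51
query mem[0x14]=0x51, mem[0x18]=0x51, mem[0x00]=0x79, mem[0x13]=0xf7

MEM[0x14,0x18,0x00,0x13] = 51 51 79 f7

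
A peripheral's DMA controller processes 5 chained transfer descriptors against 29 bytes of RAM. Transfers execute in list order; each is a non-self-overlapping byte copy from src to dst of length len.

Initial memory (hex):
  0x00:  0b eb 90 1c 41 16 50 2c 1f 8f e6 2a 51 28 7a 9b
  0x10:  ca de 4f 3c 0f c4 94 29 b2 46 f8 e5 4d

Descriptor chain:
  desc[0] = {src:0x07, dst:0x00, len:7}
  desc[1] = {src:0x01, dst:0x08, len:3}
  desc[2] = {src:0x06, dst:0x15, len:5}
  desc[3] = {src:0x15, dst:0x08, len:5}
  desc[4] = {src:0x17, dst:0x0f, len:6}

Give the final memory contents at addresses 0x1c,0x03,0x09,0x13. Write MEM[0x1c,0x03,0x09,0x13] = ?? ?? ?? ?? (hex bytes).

#0 dst[0x00+7] := {0x2c,0x1f,0x8f,0xe6,0x2a,0x51,0x28}
#1 dst[0x08+3] := {0x1f,0x8f,0xe6}
#2 dst[0x15+5] := {0x28,0x2c,0x1f,0x8f,0xe6}
#3 dst[0x08+5] := {0x28,0x2c,0x1f,0x8f,0xe6}
#4 dst[0x0f+6] := {0x1f,0x8f,0xe6,0xf8,0xe5,0x4d}
query mem[0x1c]=0x4d, mem[0x03]=0xe6, mem[0x09]=0x2c, mem[0x13]=0xe5

MEM[0x1c,0x03,0x09,0x13] = 4d e6 2c e5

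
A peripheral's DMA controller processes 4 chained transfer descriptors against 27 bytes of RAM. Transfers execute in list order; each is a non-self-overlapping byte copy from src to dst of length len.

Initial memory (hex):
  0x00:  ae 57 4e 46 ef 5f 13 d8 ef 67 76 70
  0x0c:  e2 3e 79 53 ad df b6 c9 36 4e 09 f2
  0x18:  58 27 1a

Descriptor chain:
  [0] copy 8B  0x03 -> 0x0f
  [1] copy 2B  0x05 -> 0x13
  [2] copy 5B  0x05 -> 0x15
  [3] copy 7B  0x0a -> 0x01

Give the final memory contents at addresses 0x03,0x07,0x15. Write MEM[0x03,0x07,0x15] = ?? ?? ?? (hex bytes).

  after D0: wrote 8B at 0x0f = 46ef5f13d8ef6776
  after D1: wrote 2B at 0x13 = 5f13
  after D2: wrote 5B at 0x15 = 5f13d8ef67
  after D3: wrote 7B at 0x01 = 7670e23e7946ef
query mem[0x03]=0xe2, mem[0x07]=0xef, mem[0x15]=0x5f

MEM[0x03,0x07,0x15] = e2 ef 5f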